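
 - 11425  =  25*( - 457 ) 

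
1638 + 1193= 2831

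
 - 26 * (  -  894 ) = 23244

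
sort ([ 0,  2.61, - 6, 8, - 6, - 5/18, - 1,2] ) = [ - 6, - 6 ,  -  1, - 5/18,  0 , 2, 2.61, 8]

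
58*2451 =142158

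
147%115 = 32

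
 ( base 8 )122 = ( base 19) 46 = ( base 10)82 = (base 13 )64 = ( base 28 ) 2q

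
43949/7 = 43949/7 = 6278.43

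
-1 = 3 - 4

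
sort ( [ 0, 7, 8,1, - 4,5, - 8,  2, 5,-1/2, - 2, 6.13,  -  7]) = [ - 8, - 7, - 4, - 2, - 1/2 , 0 , 1, 2,5, 5,6.13, 7,  8]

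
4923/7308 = 547/812 = 0.67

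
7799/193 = 7799/193 = 40.41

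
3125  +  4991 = 8116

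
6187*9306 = 57576222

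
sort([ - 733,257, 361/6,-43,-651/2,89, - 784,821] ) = [  -  784,-733,-651/2, - 43 , 361/6,89,  257, 821] 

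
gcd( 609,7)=7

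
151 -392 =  - 241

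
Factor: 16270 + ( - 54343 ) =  - 3^1*7^3*37^1 = - 38073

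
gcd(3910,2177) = 1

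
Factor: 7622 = 2^1*37^1*103^1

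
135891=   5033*27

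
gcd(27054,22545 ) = 4509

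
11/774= 11/774 = 0.01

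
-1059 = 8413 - 9472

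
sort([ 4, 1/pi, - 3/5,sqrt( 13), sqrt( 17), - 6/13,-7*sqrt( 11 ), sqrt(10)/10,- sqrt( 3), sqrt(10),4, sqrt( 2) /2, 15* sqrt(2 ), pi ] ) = [ - 7 * sqrt(11 ), -sqrt( 3),  -  3/5, - 6/13, sqrt( 10)/10,  1/pi,sqrt( 2 )/2 , pi, sqrt( 10), sqrt(13), 4, 4,sqrt( 17 ), 15*sqrt( 2)]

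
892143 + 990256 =1882399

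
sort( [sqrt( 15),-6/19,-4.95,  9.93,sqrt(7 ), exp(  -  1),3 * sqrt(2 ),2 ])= [ - 4.95, - 6/19, exp( - 1), 2,sqrt ( 7 ) , sqrt( 15), 3*sqrt(2),9.93 ] 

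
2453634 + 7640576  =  10094210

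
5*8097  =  40485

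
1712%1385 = 327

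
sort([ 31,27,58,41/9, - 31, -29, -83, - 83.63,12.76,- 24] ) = [ - 83.63 , - 83,-31,-29, - 24,41/9,12.76,27,31,  58]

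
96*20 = 1920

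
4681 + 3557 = 8238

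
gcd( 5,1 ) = 1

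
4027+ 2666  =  6693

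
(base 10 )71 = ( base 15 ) 4b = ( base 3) 2122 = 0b1000111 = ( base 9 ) 78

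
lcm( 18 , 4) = 36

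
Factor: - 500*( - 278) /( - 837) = - 2^3*3^( - 3 ) * 5^3*31^( - 1)*139^1= - 139000/837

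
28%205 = 28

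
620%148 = 28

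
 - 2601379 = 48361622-50963001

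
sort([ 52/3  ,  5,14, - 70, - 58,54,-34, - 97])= [- 97, - 70, - 58, - 34,5,14, 52/3,  54 ]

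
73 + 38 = 111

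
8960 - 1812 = 7148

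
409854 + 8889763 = 9299617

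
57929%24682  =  8565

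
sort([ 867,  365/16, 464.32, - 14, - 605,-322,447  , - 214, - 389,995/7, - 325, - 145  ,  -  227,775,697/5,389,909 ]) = [-605, - 389, - 325, - 322, - 227 , - 214 , - 145 , - 14,365/16, 697/5, 995/7,389,447,464.32,775,867,909]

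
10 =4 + 6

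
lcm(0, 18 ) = 0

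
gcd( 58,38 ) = 2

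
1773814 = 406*4369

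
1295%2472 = 1295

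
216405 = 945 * 229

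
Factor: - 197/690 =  - 2^( -1 )*3^( - 1)*5^ (  -  1 )*23^( - 1 )*197^1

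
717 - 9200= -8483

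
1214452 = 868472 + 345980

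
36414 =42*867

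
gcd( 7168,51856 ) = 112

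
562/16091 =562/16091 = 0.03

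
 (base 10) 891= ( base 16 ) 37b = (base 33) R0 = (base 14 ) 479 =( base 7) 2412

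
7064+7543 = 14607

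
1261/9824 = 1261/9824 = 0.13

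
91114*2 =182228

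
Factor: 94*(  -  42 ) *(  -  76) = 300048 = 2^4*3^1* 7^1* 19^1*47^1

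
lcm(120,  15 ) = 120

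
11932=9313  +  2619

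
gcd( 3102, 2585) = 517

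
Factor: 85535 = 5^1*17107^1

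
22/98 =11/49 = 0.22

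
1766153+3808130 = 5574283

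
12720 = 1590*8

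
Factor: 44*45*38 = 2^3*3^2 *5^1*11^1*19^1 = 75240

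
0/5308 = 0 = 0.00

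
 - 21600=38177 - 59777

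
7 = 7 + 0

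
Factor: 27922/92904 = 2^( -2) *3^( - 1)*7^( - 2)*23^1*79^ ( - 1)*607^1 = 13961/46452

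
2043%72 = 27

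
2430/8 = 1215/4 = 303.75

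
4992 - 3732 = 1260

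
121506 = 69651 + 51855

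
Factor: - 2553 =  - 3^1*23^1*37^1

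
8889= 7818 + 1071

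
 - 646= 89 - 735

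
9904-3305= 6599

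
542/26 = 20 + 11/13 = 20.85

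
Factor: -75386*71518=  - 2^2*35759^1*37693^1= - 5391455948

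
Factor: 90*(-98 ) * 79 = -2^2*3^2*5^1*7^2*79^1 = - 696780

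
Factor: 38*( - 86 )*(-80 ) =2^6*5^1*19^1*43^1=261440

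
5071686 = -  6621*( - 766 ) 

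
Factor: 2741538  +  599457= 3340995=3^1*5^1 *7^1*47^1 * 677^1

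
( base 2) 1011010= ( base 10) 90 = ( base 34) 2m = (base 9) 110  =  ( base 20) 4a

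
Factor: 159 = 3^1 *53^1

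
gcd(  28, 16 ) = 4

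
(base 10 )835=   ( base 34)OJ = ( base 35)NU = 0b1101000011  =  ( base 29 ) SN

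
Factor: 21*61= 1281 = 3^1*7^1*61^1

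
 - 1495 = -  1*1495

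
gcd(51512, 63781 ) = 1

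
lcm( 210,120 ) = 840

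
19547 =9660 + 9887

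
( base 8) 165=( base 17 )6f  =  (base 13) 90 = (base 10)117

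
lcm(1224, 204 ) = 1224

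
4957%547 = 34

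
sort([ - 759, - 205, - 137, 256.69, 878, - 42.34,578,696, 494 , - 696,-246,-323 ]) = [ - 759, - 696,  -  323, - 246,-205, - 137, - 42.34,  256.69,494,578,696,878] 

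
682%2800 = 682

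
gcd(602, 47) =1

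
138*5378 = 742164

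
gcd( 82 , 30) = 2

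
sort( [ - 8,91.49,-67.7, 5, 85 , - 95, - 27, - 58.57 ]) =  [  -  95, - 67.7, - 58.57,- 27,-8, 5 , 85, 91.49 ]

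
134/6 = 22 + 1/3  =  22.33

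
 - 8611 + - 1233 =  -9844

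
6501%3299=3202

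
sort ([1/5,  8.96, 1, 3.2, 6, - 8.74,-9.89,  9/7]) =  [-9.89,  -  8.74, 1/5,1,9/7, 3.2, 6, 8.96]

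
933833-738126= 195707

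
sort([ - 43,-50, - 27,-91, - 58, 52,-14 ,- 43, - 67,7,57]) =[-91, - 67, -58, - 50, - 43,-43, - 27, -14  ,  7, 52, 57]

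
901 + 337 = 1238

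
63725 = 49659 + 14066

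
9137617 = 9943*919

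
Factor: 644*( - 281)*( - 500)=90482000 = 2^4*5^3 * 7^1 * 23^1*281^1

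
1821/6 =607/2=303.50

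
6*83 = 498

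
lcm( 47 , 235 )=235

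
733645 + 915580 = 1649225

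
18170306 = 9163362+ 9006944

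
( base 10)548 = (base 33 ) gk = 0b1000100100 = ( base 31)hl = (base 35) fn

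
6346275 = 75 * 84617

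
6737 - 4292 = 2445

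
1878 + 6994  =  8872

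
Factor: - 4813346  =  -2^1*17^1*19^1*7451^1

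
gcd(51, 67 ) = 1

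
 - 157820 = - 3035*52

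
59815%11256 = 3535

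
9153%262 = 245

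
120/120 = 1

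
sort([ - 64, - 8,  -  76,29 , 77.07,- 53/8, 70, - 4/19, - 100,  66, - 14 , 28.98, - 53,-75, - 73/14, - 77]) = [ - 100, - 77, - 76,-75, - 64, - 53, - 14 , - 8, - 53/8, - 73/14, - 4/19, 28.98,29, 66, 70, 77.07 ]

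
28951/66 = 438 +43/66 = 438.65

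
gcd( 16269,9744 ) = 87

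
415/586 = 415/586 = 0.71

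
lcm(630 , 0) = 0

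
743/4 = 743/4 =185.75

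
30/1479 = 10/493= 0.02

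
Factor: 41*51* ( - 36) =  - 2^2*3^3 * 17^1*41^1= - 75276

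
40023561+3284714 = 43308275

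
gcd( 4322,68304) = 2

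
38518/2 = 19259 = 19259.00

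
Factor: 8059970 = 2^1*5^1*29^1*27793^1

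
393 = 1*393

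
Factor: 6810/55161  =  10/81 =2^1*3^( - 4)*5^1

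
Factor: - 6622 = -2^1*7^1*11^1*43^1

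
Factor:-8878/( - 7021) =2^1*7^( - 1 )* 17^(-1)*23^1 *59^( - 1)*193^1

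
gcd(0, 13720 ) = 13720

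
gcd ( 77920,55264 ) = 32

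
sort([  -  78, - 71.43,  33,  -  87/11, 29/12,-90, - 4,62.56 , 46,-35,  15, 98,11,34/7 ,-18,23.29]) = [ - 90, -78, - 71.43,-35,-18,-87/11,  -  4,29/12,34/7,11,15, 23.29,33,46,62.56,  98] 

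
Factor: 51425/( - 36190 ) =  - 935/658 = -2^( - 1)*5^1*7^( - 1)*11^1*17^1 * 47^( - 1 )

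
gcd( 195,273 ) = 39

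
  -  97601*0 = 0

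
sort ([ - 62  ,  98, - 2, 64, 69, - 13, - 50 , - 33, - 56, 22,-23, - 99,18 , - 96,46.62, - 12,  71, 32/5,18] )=[ - 99,-96,-62, - 56, - 50, - 33, - 23, - 13, - 12,-2, 32/5,18, 18 , 22,46.62 , 64,69,71,  98 ]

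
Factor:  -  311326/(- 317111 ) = 2^1*67^( - 1 ) *4733^(-1 )*155663^1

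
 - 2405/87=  - 2405/87 = - 27.64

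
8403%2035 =263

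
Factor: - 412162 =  - 2^1*206081^1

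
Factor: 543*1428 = 2^2*3^2*7^1*17^1*181^1 =775404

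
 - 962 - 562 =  - 1524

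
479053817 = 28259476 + 450794341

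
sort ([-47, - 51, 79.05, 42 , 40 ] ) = [ - 51,-47, 40, 42,79.05 ]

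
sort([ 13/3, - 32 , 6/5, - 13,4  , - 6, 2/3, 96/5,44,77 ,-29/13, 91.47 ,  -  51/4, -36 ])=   [ - 36,-32,-13,-51/4, - 6, - 29/13,  2/3, 6/5, 4, 13/3,96/5 , 44,  77,91.47 ] 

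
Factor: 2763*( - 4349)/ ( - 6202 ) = 2^( - 1)*3^2*7^( - 1)*307^1 * 443^(-1)*4349^1 = 12016287/6202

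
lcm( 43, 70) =3010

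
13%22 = 13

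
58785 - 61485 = - 2700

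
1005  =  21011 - 20006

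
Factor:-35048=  - 2^3 *13^1*337^1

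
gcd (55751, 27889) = 1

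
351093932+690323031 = 1041416963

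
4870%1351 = 817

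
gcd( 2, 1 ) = 1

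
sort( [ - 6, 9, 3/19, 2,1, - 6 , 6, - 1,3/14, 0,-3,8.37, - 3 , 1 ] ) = [ - 6, - 6, - 3, - 3,-1, 0,  3/19, 3/14,  1, 1, 2, 6, 8.37, 9]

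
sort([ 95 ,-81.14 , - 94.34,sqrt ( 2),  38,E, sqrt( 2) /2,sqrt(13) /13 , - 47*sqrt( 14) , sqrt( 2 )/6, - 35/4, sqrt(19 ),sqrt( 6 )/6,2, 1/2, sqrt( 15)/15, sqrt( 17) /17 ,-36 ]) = [-47*sqrt( 14), - 94.34,  -  81.14, - 36, - 35/4, sqrt( 2) /6, sqrt(17) /17, sqrt (15)/15,  sqrt(13) /13, sqrt( 6) /6, 1/2,sqrt(2 )/2,  sqrt(2), 2, E, sqrt( 19),38,95 ] 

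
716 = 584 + 132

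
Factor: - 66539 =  - 11^1*23^1*263^1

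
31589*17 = 537013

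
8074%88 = 66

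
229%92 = 45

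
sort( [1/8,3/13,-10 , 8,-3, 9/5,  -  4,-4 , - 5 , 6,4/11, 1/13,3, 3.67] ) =[ - 10, - 5, - 4, - 4, - 3, 1/13, 1/8, 3/13, 4/11,9/5, 3, 3.67,6 , 8 ] 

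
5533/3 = 5533/3 = 1844.33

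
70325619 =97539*721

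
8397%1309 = 543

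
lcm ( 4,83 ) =332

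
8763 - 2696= 6067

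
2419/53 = 2419/53  =  45.64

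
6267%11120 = 6267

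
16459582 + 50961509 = 67421091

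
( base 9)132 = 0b1101110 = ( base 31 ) 3H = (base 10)110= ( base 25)4a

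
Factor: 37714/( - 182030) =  - 173/835 = - 5^( - 1 )*167^ (  -  1 )*173^1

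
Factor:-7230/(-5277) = 2410/1759 = 2^1* 5^1*241^1*1759^( - 1) 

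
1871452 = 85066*22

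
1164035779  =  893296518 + 270739261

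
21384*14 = 299376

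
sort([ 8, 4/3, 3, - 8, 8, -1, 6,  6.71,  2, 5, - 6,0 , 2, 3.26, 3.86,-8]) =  [ - 8, - 8 , - 6 ,-1,0, 4/3, 2,2,3,  3.26,  3.86, 5, 6,  6.71, 8,8 ] 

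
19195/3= 6398 + 1/3  =  6398.33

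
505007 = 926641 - 421634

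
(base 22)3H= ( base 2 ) 1010011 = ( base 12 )6b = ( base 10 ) 83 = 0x53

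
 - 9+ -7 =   -  16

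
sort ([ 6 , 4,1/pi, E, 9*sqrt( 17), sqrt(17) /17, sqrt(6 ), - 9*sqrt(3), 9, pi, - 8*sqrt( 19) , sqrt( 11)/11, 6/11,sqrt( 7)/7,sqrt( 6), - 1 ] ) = [ - 8*sqrt( 19) ,-9*sqrt( 3 ), - 1 , sqrt( 17) /17, sqrt( 11)/11,1/pi,sqrt( 7)/7, 6/11 , sqrt( 6),  sqrt(6) , E,pi, 4 , 6,9 , 9* sqrt( 17) ]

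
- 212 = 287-499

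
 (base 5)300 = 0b1001011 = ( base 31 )2d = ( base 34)27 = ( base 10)75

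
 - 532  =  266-798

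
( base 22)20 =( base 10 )44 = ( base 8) 54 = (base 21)22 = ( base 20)24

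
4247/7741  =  4247/7741 = 0.55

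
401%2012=401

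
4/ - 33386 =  - 2/16693  =  -0.00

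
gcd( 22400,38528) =896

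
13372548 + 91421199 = 104793747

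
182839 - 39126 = 143713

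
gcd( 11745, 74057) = 1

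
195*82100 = 16009500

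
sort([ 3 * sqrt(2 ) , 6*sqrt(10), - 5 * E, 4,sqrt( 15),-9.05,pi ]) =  [ - 5*E,  -  9.05, pi,sqrt(15 ),4, 3 * sqrt(2), 6*sqrt(10)] 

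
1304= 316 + 988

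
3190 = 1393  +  1797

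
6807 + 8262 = 15069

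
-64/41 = - 2  +  18/41 = -  1.56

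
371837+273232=645069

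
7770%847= 147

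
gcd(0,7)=7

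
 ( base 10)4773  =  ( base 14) 1A4D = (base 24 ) 86l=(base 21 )ah6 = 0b1001010100101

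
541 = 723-182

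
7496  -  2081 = 5415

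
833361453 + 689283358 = 1522644811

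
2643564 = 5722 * 462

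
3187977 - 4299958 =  - 1111981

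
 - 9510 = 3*(-3170)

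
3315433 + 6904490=10219923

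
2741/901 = 3 + 38/901 =3.04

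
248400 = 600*414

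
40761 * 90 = 3668490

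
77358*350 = 27075300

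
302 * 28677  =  8660454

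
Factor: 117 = 3^2*13^1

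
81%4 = 1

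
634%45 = 4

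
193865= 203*955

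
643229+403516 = 1046745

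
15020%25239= 15020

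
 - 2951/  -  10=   295 + 1/10 = 295.10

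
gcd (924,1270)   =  2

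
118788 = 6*19798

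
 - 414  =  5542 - 5956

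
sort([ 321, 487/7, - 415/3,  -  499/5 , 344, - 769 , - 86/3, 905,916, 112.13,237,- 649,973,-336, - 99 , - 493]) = [-769 , - 649,-493, - 336 ,  -  415/3, - 499/5, - 99, - 86/3, 487/7,112.13,237,321,344,905,916,973]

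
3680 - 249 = 3431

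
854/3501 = 854/3501 = 0.24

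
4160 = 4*1040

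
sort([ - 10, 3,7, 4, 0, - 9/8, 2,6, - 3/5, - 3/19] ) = [ - 10, - 9/8, - 3/5, - 3/19, 0,2 , 3,4,6, 7]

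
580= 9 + 571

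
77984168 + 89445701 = 167429869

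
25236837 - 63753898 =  - 38517061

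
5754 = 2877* 2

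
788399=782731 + 5668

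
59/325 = 59/325 = 0.18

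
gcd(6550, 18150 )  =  50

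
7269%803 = 42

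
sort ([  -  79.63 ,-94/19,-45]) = [ - 79.63, - 45, - 94/19]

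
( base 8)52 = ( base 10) 42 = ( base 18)26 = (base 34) 18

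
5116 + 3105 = 8221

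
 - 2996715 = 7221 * (  -  415)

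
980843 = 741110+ 239733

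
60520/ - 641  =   - 60520/641 = - 94.41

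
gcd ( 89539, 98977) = 1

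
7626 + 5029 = 12655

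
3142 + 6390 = 9532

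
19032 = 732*26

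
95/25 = 3+4/5 = 3.80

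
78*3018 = 235404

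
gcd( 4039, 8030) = 1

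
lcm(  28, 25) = 700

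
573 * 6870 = 3936510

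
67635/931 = 67635/931 = 72.65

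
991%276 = 163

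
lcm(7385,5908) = 29540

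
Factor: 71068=2^2*109^1*163^1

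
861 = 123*7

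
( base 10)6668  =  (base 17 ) 1614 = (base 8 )15014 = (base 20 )gd8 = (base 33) 642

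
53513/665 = 80  +  313/665 =80.47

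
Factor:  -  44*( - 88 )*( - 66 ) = - 255552 = - 2^6*3^1 * 11^3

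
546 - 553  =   - 7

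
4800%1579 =63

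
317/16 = 317/16 = 19.81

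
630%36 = 18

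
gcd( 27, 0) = 27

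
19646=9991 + 9655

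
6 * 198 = 1188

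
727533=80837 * 9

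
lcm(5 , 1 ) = 5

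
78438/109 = 719 +67/109=719.61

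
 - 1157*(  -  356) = 411892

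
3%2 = 1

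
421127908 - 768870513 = - 347742605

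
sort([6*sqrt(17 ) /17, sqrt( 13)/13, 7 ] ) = [ sqrt(13 )/13,6*sqrt(17 ) /17, 7 ] 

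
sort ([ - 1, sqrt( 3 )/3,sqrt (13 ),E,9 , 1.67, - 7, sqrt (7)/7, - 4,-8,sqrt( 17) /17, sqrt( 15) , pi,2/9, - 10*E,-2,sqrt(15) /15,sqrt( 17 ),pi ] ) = [-10*E,  -  8, - 7,- 4, - 2, - 1,2/9,sqrt( 17 ) /17,  sqrt( 15) /15,sqrt( 7 )/7, sqrt( 3)/3,1.67,E,pi,pi, sqrt (13 ) , sqrt( 15),sqrt(17),9] 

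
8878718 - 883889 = 7994829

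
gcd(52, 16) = 4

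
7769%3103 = 1563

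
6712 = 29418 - 22706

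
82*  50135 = 4111070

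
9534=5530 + 4004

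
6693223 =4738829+1954394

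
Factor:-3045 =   -  3^1 *5^1*7^1*29^1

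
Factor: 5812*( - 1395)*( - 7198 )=2^3*3^2*5^1*31^1*59^1*61^1*1453^1 = 58359512520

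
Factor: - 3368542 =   -  2^1*61^1*27611^1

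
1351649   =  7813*173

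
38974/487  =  38974/487=80.03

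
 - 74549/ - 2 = 37274 + 1/2 = 37274.50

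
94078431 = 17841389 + 76237042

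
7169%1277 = 784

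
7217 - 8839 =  - 1622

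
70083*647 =45343701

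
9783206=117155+9666051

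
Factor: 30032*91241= 2^4*23^1*1877^1*3967^1 = 2740149712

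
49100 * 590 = 28969000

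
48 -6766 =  - 6718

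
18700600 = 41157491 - 22456891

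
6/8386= 3/4193  =  0.00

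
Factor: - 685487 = -11^1*101^1*617^1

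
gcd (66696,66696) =66696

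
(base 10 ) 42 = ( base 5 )132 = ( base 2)101010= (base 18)26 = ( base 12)36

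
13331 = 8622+4709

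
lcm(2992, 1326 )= 116688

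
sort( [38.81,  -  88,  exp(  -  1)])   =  [ - 88, exp(- 1 ),38.81]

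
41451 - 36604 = 4847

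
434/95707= 434/95707 = 0.00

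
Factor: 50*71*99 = 2^1*3^2 * 5^2*11^1 *71^1 = 351450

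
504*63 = 31752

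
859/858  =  859/858 = 1.00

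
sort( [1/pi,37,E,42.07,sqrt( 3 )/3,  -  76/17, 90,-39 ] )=[-39,-76/17,1/pi,  sqrt( 3)/3 , E,37, 42.07,90] 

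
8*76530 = 612240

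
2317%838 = 641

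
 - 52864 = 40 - 52904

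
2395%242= 217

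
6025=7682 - 1657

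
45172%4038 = 754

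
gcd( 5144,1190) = 2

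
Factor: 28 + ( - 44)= - 2^4 = - 16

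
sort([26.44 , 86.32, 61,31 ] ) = [ 26.44, 31, 61, 86.32 ]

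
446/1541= 446/1541 = 0.29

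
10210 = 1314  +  8896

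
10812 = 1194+9618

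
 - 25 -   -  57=32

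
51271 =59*869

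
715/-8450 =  - 1 + 119/130=- 0.08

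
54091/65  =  54091/65 = 832.17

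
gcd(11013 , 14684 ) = 3671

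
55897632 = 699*79968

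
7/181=7/181= 0.04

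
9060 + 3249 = 12309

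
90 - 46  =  44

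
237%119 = 118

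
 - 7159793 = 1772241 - 8932034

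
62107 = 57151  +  4956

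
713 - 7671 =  - 6958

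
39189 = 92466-53277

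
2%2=0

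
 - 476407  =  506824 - 983231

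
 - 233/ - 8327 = 233/8327 = 0.03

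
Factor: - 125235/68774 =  - 2^ ( - 1 )*3^2*5^1*11^2*  23^1*137^ ( - 1 )*251^(  -  1) 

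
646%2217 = 646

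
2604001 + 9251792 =11855793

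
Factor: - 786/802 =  - 393/401 = - 3^1*131^1*401^(-1 )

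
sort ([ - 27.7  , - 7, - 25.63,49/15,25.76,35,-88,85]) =[ - 88,-27.7, - 25.63,-7,49/15,25.76,35,85 ]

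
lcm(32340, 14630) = 614460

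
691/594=691/594 = 1.16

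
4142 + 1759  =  5901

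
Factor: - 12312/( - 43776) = 9/32 = 2^(-5 ) * 3^2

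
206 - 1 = 205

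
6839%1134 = 35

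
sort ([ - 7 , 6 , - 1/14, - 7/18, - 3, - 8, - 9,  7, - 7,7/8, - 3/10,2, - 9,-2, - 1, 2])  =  [-9, - 9 , - 8, -7,- 7,-3, - 2, - 1, - 7/18 ,-3/10,- 1/14,7/8,  2,2, 6,7] 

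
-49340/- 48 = 1027 + 11/12 = 1027.92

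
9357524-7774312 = 1583212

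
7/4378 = 7/4378 = 0.00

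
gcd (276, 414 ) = 138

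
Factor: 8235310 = 2^1*5^1*17^1*193^1*251^1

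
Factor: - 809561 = - 43^1*67^1*281^1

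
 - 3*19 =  - 57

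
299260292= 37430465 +261829827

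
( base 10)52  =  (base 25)22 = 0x34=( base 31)1L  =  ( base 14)3A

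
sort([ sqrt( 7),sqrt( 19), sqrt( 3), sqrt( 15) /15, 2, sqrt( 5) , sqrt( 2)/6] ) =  [ sqrt ( 2 ) /6,sqrt( 15 ) /15, sqrt( 3) , 2,  sqrt( 5), sqrt( 7 ),  sqrt( 19 )]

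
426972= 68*6279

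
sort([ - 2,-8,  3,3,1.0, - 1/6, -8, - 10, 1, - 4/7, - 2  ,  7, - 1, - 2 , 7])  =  [-10,- 8,  -  8, - 2, - 2, - 2, - 1 , - 4/7 , - 1/6, 1.0, 1,3, 3, 7, 7]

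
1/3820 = 1/3820 =0.00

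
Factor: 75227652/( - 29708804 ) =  - 3^2*17^1*277^( - 1)*26813^(-1)*122921^1 = -  18806913/7427201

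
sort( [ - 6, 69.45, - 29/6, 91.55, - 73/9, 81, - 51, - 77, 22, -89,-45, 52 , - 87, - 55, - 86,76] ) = [- 89, - 87, - 86, - 77, - 55, - 51 , - 45,-73/9, - 6, - 29/6,22,52, 69.45,76,81,91.55]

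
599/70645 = 599/70645 = 0.01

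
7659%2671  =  2317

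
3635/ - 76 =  - 48+ 13/76 = - 47.83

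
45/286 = 45/286 = 0.16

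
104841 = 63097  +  41744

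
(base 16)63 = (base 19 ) 54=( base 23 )47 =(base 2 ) 1100011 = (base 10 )99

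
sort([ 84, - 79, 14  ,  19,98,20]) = [ - 79,14,19, 20 , 84,98] 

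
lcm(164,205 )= 820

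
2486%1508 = 978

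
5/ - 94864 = -5/94864=- 0.00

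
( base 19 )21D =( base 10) 754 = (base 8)1362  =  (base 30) p4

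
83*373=30959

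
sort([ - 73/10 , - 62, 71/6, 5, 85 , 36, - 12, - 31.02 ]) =[ - 62, - 31.02,  -  12, - 73/10, 5, 71/6,36, 85]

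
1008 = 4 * 252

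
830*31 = 25730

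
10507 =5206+5301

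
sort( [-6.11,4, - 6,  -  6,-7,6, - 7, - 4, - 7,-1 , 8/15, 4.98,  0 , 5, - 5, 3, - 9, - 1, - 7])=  [ - 9, - 7, - 7, - 7, - 7,-6.11, - 6 ,-6, - 5,-4, - 1, - 1,0,  8/15,3, 4, 4.98,5, 6]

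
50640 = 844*60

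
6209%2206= 1797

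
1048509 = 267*3927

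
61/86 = 61/86 = 0.71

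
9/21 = 3/7  =  0.43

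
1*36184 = 36184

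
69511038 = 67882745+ 1628293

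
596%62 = 38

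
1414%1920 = 1414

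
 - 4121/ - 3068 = 317/236 = 1.34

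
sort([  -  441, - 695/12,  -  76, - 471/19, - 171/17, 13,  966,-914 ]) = [ - 914, - 441, - 76, - 695/12, - 471/19,-171/17,13, 966]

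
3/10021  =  3/10021 = 0.00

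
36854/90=18427/45 =409.49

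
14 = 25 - 11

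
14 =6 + 8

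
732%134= 62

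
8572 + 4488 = 13060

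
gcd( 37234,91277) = 1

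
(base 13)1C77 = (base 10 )4323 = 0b1000011100011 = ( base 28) 5eb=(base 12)2603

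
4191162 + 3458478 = 7649640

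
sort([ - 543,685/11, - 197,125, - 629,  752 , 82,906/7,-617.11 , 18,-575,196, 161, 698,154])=[ - 629, - 617.11, - 575, - 543, - 197,18,685/11,  82,125,906/7,  154,161,  196,698,752]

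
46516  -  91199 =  - 44683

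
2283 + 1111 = 3394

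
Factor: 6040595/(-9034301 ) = - 5^1*11^1*83^( - 1 )  *89^( - 1 )*1223^ (  -  1)*109829^1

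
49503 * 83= 4108749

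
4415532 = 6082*726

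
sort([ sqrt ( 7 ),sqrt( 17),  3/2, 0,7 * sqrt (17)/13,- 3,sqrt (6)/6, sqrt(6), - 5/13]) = [  -  3, - 5/13,0, sqrt (6 )/6,3/2,7*sqrt (17) /13,sqrt(6 ) , sqrt (7 ), sqrt( 17 ) ]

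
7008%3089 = 830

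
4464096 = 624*7154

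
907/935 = 907/935 = 0.97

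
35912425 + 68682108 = 104594533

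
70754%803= 90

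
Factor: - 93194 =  - 2^1*17^1 * 2741^1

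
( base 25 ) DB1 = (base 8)20321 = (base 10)8401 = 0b10000011010001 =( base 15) 2751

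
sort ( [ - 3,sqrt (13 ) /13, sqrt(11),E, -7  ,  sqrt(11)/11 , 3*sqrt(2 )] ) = [  -  7,-3,sqrt(13 ) /13, sqrt(11) /11,  E, sqrt(11),3*sqrt( 2 ) ] 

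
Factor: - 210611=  -23^1*9157^1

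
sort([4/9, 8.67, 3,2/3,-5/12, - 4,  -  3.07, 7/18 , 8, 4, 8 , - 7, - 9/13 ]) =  [ - 7, - 4,-3.07, - 9/13, - 5/12, 7/18,4/9,2/3, 3, 4, 8, 8, 8.67]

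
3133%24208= 3133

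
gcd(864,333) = 9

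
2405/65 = 37 = 37.00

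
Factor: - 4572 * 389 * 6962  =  - 12381972696=-2^3*3^2 * 59^2 * 127^1*  389^1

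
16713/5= 16713/5= 3342.60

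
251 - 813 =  - 562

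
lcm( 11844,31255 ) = 1125180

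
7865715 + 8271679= 16137394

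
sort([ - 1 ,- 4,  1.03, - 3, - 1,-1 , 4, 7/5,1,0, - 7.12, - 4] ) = [ - 7.12 ,- 4, - 4 ,-3, - 1,-1,-1, 0, 1, 1.03, 7/5, 4]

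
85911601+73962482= 159874083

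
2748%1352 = 44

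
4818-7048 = - 2230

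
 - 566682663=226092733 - 792775396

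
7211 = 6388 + 823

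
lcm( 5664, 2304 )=135936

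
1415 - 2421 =-1006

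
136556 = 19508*7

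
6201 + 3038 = 9239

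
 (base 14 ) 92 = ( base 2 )10000000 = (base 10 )128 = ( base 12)a8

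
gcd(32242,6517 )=343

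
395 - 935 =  - 540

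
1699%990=709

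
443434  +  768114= 1211548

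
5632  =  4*1408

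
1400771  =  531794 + 868977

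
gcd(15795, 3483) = 81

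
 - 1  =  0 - 1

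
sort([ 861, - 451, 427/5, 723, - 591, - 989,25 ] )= [ - 989, - 591, - 451, 25, 427/5, 723, 861]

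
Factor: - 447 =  -3^1*149^1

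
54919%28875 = 26044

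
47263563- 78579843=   -  31316280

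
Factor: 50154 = 2^1*3^1*13^1*643^1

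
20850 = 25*834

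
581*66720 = 38764320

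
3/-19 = - 3/19 = -0.16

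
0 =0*54837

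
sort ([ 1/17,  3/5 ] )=[ 1/17,  3/5] 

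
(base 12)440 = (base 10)624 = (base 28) M8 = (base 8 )1160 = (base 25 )OO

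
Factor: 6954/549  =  38/3 = 2^1*3^( - 1 )* 19^1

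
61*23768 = 1449848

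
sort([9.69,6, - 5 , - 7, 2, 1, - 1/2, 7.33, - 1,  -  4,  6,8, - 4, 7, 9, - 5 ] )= [ - 7 , -5, - 5, - 4, - 4, - 1, -1/2, 1 , 2, 6, 6,7, 7.33 , 8, 9, 9.69]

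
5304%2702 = 2602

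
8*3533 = 28264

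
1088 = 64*17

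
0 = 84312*0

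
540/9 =60 =60.00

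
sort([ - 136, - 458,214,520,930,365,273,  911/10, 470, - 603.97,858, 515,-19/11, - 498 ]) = [ -603.97, - 498, - 458, - 136, - 19/11,911/10,214, 273, 365,  470,515,520, 858,930 ]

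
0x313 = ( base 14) 403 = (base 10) 787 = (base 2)1100010011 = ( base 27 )124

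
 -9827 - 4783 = -14610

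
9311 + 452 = 9763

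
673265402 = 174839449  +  498425953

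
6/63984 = 1/10664 = 0.00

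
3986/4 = 996+1/2= 996.50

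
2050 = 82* 25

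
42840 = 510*84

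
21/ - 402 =-1 + 127/134 = - 0.05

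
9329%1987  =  1381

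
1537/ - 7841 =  - 1537/7841=- 0.20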